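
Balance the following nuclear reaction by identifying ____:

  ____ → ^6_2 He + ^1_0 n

He-7

Conserve mass number: A = 6 + 1, so A = 7.
Conserve atomic number: Z = 2 + 0, so Z = 2.
Z = 2 is helium, so the species is ^7_2 He.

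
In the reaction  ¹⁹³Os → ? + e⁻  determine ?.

Conserve mass number: 193 = A + 0, so A = 193.
Conserve atomic number: 76 = Z − 1, so Z = 77.
Z = 77 is iridium, so the species is ¹⁹³Ir.

Ir-193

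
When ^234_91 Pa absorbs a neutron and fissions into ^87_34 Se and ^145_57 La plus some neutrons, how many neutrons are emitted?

3

Conserve mass number: 235 = 87 + 145 + k, so k = 235 − 232 = 3.
Check atomic number: 91 = 34 + 57 + 0 = 91. ✓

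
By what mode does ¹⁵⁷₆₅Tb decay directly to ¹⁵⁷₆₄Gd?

beta-plus decay or electron capture

ΔA = 157 − 157 = 0; ΔZ = 64 − 65 = -1.
A is unchanged and Z drops by 1 — a proton has become a neutron (β⁺ emission or electron capture).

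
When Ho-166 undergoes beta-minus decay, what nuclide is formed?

Er-166

Beta-minus decay: mass number changes by +0, atomic number by +1.
A: 166 = 166; Z: 67 + 1 = 68.
Z = 68 is erbium, so the daughter is Er-166.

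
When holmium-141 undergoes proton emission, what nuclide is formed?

Dy-140

Proton emission: mass number changes by -1, atomic number by -1.
A: 141 − 1 = 140; Z: 67 − 1 = 66.
Z = 66 is dysprosium, so the daughter is dysprosium-140.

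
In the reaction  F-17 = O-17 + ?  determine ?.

positron

Conserve mass number: 17 = 17 + A, so A = 0.
Conserve atomic number: 9 = 8 + Z, so Z = 1.
A = 0 and Z = 1 is e⁺ — a positron.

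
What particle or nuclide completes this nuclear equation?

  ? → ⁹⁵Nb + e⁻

Conserve mass number: A = 95 + 0, so A = 95.
Conserve atomic number: Z = 41 − 1, so Z = 40.
Z = 40 is zirconium, so the species is ⁹⁵Zr.

Zr-95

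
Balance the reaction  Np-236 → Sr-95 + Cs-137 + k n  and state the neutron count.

4

Conserve mass number: 236 = 95 + 137 + k, so k = 236 − 232 = 4.
Check atomic number: 93 = 38 + 55 + 0 = 93. ✓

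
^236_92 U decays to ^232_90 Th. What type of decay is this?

alpha decay

ΔA = 232 − 236 = -4; ΔZ = 90 − 92 = -2.
A drops by 4 and Z drops by 2 — the signature of alpha emission.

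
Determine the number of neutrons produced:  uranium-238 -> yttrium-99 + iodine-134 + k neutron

Conserve mass number: 238 = 99 + 134 + k, so k = 238 − 233 = 5.
Check atomic number: 92 = 39 + 53 + 0 = 92. ✓

5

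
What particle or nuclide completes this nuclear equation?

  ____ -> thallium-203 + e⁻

Hg-203

Conserve mass number: A = 203 + 0, so A = 203.
Conserve atomic number: Z = 81 − 1, so Z = 80.
Z = 80 is mercury, so the species is mercury-203.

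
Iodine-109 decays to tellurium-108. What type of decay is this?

proton emission

ΔA = 108 − 109 = -1; ΔZ = 52 − 53 = -1.
A drops by 1 and Z drops by 1 — a proton was emitted.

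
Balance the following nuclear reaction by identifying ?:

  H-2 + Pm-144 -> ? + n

Sm-145

Conserve mass number: 2 + 144 = A + 1, so A = 145.
Conserve atomic number: 1 + 61 = Z + 0, so Z = 62.
Z = 62 is samarium, so the species is Sm-145.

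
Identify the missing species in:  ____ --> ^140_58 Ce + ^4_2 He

Conserve mass number: A = 140 + 4, so A = 144.
Conserve atomic number: Z = 58 + 2, so Z = 60.
Z = 60 is neodymium, so the species is ^144_60 Nd.

Nd-144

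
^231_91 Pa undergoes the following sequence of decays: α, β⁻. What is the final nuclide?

Start: (A, Z) = (231, 91).
After α: (227, 89).
After β⁻: (227, 90).
Z = 90 is thorium.

Th-227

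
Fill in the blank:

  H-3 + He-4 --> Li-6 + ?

Conserve mass number: 3 + 4 = 6 + A, so A = 1.
Conserve atomic number: 1 + 2 = 3 + Z, so Z = 0.
A = 1 and Z = 0 is n — a neutron.

neutron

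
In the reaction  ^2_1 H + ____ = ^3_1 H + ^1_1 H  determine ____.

Conserve mass number: 2 + A = 3 + 1, so A = 2.
Conserve atomic number: 1 + Z = 1 + 1, so Z = 1.
A = 2 and Z = 1 is ^2_1 H — a deuteron.

deuteron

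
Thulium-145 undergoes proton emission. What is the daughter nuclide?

Proton emission: mass number changes by -1, atomic number by -1.
A: 145 − 1 = 144; Z: 69 − 1 = 68.
Z = 68 is erbium, so the daughter is erbium-144.

Er-144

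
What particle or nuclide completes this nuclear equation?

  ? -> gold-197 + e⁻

Conserve mass number: A = 197 + 0, so A = 197.
Conserve atomic number: Z = 79 − 1, so Z = 78.
Z = 78 is platinum, so the species is platinum-197.

Pt-197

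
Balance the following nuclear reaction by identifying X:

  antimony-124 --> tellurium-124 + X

Conserve mass number: 124 = 124 + A, so A = 0.
Conserve atomic number: 51 = 52 + Z, so Z = -1.
A = 0 and Z = -1 is e⁻ — a beta-minus particle.

beta-minus particle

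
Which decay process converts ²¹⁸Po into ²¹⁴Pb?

alpha decay

ΔA = 214 − 218 = -4; ΔZ = 82 − 84 = -2.
A drops by 4 and Z drops by 2 — the signature of alpha emission.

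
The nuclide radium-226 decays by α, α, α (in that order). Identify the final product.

Pb-214

Start: (A, Z) = (226, 88).
After α: (222, 86).
After α: (218, 84).
After α: (214, 82).
Z = 82 is lead.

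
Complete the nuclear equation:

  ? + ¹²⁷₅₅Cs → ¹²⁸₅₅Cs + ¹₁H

Conserve mass number: A + 127 = 128 + 1, so A = 2.
Conserve atomic number: Z + 55 = 55 + 1, so Z = 1.
A = 2 and Z = 1 is ²₁H — a deuteron.

deuteron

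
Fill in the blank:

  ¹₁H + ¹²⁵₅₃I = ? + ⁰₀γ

Conserve mass number: 1 + 125 = A + 0, so A = 126.
Conserve atomic number: 1 + 53 = Z + 0, so Z = 54.
Z = 54 is xenon, so the species is ¹²⁶₅₄Xe.

Xe-126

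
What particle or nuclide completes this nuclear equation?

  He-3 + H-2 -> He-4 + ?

Conserve mass number: 3 + 2 = 4 + A, so A = 1.
Conserve atomic number: 2 + 1 = 2 + Z, so Z = 1.
A = 1 and Z = 1 is H-1 — a proton.

proton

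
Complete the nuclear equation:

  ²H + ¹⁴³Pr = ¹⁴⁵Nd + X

gamma ray

Conserve mass number: 2 + 143 = 145 + A, so A = 0.
Conserve atomic number: 1 + 59 = 60 + Z, so Z = 0.
A = 0 and Z = 0 is γ — a gamma ray.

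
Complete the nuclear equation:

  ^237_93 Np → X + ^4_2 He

Conserve mass number: 237 = A + 4, so A = 233.
Conserve atomic number: 93 = Z + 2, so Z = 91.
Z = 91 is protactinium, so the species is ^233_91 Pa.

Pa-233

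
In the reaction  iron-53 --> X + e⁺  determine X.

Conserve mass number: 53 = A + 0, so A = 53.
Conserve atomic number: 26 = Z + 1, so Z = 25.
Z = 25 is manganese, so the species is manganese-53.

Mn-53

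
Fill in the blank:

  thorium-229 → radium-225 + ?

Conserve mass number: 229 = 225 + A, so A = 4.
Conserve atomic number: 90 = 88 + Z, so Z = 2.
A = 4 and Z = 2 is helium-4 — an alpha particle.

alpha particle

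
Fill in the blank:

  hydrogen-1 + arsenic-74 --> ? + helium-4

Conserve mass number: 1 + 74 = A + 4, so A = 71.
Conserve atomic number: 1 + 33 = Z + 2, so Z = 32.
Z = 32 is germanium, so the species is germanium-71.

Ge-71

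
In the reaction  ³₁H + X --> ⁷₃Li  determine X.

Conserve mass number: 3 + A = 7, so A = 4.
Conserve atomic number: 1 + Z = 3, so Z = 2.
A = 4 and Z = 2 is ⁴₂He — an alpha particle.

alpha particle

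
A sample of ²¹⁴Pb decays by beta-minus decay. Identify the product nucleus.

Beta-minus decay: mass number changes by +0, atomic number by +1.
A: 214 = 214; Z: 82 + 1 = 83.
Z = 83 is bismuth, so the daughter is ²¹⁴Bi.

Bi-214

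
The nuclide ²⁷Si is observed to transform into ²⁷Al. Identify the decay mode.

ΔA = 27 − 27 = 0; ΔZ = 13 − 14 = -1.
A is unchanged and Z drops by 1 — a proton has become a neutron (β⁺ emission or electron capture).

beta-plus decay or electron capture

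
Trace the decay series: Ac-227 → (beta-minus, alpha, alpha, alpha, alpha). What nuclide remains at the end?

Pb-211

Start: (A, Z) = (227, 89).
After β⁻: (227, 90).
After α: (223, 88).
After α: (219, 86).
After α: (215, 84).
After α: (211, 82).
Z = 82 is lead.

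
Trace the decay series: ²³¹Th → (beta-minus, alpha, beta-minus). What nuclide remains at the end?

Th-227

Start: (A, Z) = (231, 90).
After β⁻: (231, 91).
After α: (227, 89).
After β⁻: (227, 90).
Z = 90 is thorium.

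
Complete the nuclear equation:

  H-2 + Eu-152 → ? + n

Gd-153

Conserve mass number: 2 + 152 = A + 1, so A = 153.
Conserve atomic number: 1 + 63 = Z + 0, so Z = 64.
Z = 64 is gadolinium, so the species is Gd-153.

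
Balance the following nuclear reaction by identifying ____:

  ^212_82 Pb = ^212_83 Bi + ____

Conserve mass number: 212 = 212 + A, so A = 0.
Conserve atomic number: 82 = 83 + Z, so Z = -1.
A = 0 and Z = -1 is ^0_-1 e — a beta-minus particle.

beta-minus particle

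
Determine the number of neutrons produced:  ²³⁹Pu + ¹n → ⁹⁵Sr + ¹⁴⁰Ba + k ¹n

5

Conserve mass number: 240 = 95 + 140 + k, so k = 240 − 235 = 5.
Check atomic number: 94 = 38 + 56 + 0 = 94. ✓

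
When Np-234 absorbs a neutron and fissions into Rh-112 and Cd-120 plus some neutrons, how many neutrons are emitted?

3

Conserve mass number: 235 = 112 + 120 + k, so k = 235 − 232 = 3.
Check atomic number: 93 = 45 + 48 + 0 = 93. ✓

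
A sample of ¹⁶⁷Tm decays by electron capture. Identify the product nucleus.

Electron capture: mass number changes by +0, atomic number by -1.
A: 167 = 167; Z: 69 − 1 = 68.
Z = 68 is erbium, so the daughter is ¹⁶⁷Er.

Er-167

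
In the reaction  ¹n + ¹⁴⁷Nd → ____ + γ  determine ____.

Nd-148

Conserve mass number: 1 + 147 = A + 0, so A = 148.
Conserve atomic number: 0 + 60 = Z + 0, so Z = 60.
Z = 60 is neodymium, so the species is ¹⁴⁸Nd.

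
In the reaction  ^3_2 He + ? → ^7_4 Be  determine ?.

alpha particle

Conserve mass number: 3 + A = 7, so A = 4.
Conserve atomic number: 2 + Z = 4, so Z = 2.
A = 4 and Z = 2 is ^4_2 He — an alpha particle.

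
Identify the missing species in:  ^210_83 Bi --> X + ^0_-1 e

Po-210

Conserve mass number: 210 = A + 0, so A = 210.
Conserve atomic number: 83 = Z − 1, so Z = 84.
Z = 84 is polonium, so the species is ^210_84 Po.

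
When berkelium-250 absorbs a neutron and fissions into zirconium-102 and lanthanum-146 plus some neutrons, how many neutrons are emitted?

3

Conserve mass number: 251 = 102 + 146 + k, so k = 251 − 248 = 3.
Check atomic number: 97 = 40 + 57 + 0 = 97. ✓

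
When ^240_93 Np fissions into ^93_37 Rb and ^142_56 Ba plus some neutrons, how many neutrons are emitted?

Conserve mass number: 240 = 93 + 142 + k, so k = 240 − 235 = 5.
Check atomic number: 93 = 37 + 56 + 0 = 93. ✓

5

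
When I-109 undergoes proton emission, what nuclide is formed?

Proton emission: mass number changes by -1, atomic number by -1.
A: 109 − 1 = 108; Z: 53 − 1 = 52.
Z = 52 is tellurium, so the daughter is Te-108.

Te-108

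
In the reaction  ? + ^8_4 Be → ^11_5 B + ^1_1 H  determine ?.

Conserve mass number: A + 8 = 11 + 1, so A = 4.
Conserve atomic number: Z + 4 = 5 + 1, so Z = 2.
A = 4 and Z = 2 is ^4_2 He — an alpha particle.

alpha particle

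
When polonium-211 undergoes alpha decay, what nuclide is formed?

Alpha decay: mass number changes by -4, atomic number by -2.
A: 211 − 4 = 207; Z: 84 − 2 = 82.
Z = 82 is lead, so the daughter is lead-207.

Pb-207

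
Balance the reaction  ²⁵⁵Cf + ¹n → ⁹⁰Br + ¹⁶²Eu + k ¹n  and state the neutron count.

Conserve mass number: 256 = 90 + 162 + k, so k = 256 − 252 = 4.
Check atomic number: 98 = 35 + 63 + 0 = 98. ✓

4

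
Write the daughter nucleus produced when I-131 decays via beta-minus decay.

Xe-131

Beta-minus decay: mass number changes by +0, atomic number by +1.
A: 131 = 131; Z: 53 + 1 = 54.
Z = 54 is xenon, so the daughter is Xe-131.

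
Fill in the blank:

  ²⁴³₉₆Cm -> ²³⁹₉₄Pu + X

alpha particle

Conserve mass number: 243 = 239 + A, so A = 4.
Conserve atomic number: 96 = 94 + Z, so Z = 2.
A = 4 and Z = 2 is ⁴₂He — an alpha particle.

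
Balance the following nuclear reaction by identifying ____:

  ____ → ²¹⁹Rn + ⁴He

Conserve mass number: A = 219 + 4, so A = 223.
Conserve atomic number: Z = 86 + 2, so Z = 88.
Z = 88 is radium, so the species is ²²³Ra.

Ra-223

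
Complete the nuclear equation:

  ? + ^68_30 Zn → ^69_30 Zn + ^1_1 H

Conserve mass number: A + 68 = 69 + 1, so A = 2.
Conserve atomic number: Z + 30 = 30 + 1, so Z = 1.
A = 2 and Z = 1 is ^2_1 H — a deuteron.

deuteron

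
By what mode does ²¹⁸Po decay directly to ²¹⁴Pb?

alpha decay

ΔA = 214 − 218 = -4; ΔZ = 82 − 84 = -2.
A drops by 4 and Z drops by 2 — the signature of alpha emission.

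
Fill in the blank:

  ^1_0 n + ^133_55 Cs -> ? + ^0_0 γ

Cs-134

Conserve mass number: 1 + 133 = A + 0, so A = 134.
Conserve atomic number: 0 + 55 = Z + 0, so Z = 55.
Z = 55 is caesium, so the species is ^134_55 Cs.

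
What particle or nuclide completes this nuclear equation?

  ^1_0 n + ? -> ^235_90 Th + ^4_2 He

Conserve mass number: 1 + A = 235 + 4, so A = 238.
Conserve atomic number: 0 + Z = 90 + 2, so Z = 92.
Z = 92 is uranium, so the species is ^238_92 U.

U-238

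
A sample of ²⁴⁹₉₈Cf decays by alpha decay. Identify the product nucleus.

Cm-245

Alpha decay: mass number changes by -4, atomic number by -2.
A: 249 − 4 = 245; Z: 98 − 2 = 96.
Z = 96 is curium, so the daughter is ²⁴⁵₉₆Cm.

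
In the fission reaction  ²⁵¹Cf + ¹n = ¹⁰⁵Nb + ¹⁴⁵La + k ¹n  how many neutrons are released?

2

Conserve mass number: 252 = 105 + 145 + k, so k = 252 − 250 = 2.
Check atomic number: 98 = 41 + 57 + 0 = 98. ✓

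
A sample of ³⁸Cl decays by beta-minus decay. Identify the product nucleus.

Beta-minus decay: mass number changes by +0, atomic number by +1.
A: 38 = 38; Z: 17 + 1 = 18.
Z = 18 is argon, so the daughter is ³⁸Ar.

Ar-38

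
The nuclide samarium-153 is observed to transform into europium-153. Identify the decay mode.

beta-minus decay

ΔA = 153 − 153 = 0; ΔZ = 63 − 62 = +1.
A is unchanged and Z rises by 1 — a neutron has become a proton (β⁻ decay).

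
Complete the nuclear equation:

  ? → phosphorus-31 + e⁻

Si-31

Conserve mass number: A = 31 + 0, so A = 31.
Conserve atomic number: Z = 15 − 1, so Z = 14.
Z = 14 is silicon, so the species is silicon-31.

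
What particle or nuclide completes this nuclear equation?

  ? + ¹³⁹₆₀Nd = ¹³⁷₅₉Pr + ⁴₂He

deuteron

Conserve mass number: A + 139 = 137 + 4, so A = 2.
Conserve atomic number: Z + 60 = 59 + 2, so Z = 1.
A = 2 and Z = 1 is ²₁H — a deuteron.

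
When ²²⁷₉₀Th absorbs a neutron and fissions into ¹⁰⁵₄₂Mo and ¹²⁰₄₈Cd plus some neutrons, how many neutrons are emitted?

3

Conserve mass number: 228 = 105 + 120 + k, so k = 228 − 225 = 3.
Check atomic number: 90 = 42 + 48 + 0 = 90. ✓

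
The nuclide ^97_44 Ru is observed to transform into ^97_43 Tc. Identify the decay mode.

beta-plus decay or electron capture

ΔA = 97 − 97 = 0; ΔZ = 43 − 44 = -1.
A is unchanged and Z drops by 1 — a proton has become a neutron (β⁺ emission or electron capture).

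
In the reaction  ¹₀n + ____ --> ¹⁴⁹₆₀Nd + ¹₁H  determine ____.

Pm-149

Conserve mass number: 1 + A = 149 + 1, so A = 149.
Conserve atomic number: 0 + Z = 60 + 1, so Z = 61.
Z = 61 is promethium, so the species is ¹⁴⁹₆₁Pm.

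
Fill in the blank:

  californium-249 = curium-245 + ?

alpha particle

Conserve mass number: 249 = 245 + A, so A = 4.
Conserve atomic number: 98 = 96 + Z, so Z = 2.
A = 4 and Z = 2 is helium-4 — an alpha particle.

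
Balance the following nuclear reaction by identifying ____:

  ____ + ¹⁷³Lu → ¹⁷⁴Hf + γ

proton

Conserve mass number: A + 173 = 174 + 0, so A = 1.
Conserve atomic number: Z + 71 = 72 + 0, so Z = 1.
A = 1 and Z = 1 is ¹H — a proton.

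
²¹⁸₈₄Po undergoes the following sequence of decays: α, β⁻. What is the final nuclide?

Start: (A, Z) = (218, 84).
After α: (214, 82).
After β⁻: (214, 83).
Z = 83 is bismuth.

Bi-214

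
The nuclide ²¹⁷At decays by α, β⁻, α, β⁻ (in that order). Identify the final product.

Start: (A, Z) = (217, 85).
After α: (213, 83).
After β⁻: (213, 84).
After α: (209, 82).
After β⁻: (209, 83).
Z = 83 is bismuth.

Bi-209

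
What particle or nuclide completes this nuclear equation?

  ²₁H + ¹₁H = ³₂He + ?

Conserve mass number: 2 + 1 = 3 + A, so A = 0.
Conserve atomic number: 1 + 1 = 2 + Z, so Z = 0.
A = 0 and Z = 0 is ⁰₀γ — a gamma ray.

gamma ray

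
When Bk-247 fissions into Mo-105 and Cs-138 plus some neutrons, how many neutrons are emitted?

4

Conserve mass number: 247 = 105 + 138 + k, so k = 247 − 243 = 4.
Check atomic number: 97 = 42 + 55 + 0 = 97. ✓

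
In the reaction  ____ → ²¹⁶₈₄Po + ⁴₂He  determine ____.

Conserve mass number: A = 216 + 4, so A = 220.
Conserve atomic number: Z = 84 + 2, so Z = 86.
Z = 86 is radon, so the species is ²²⁰₈₆Rn.

Rn-220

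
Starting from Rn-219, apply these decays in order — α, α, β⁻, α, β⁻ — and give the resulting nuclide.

Pb-207

Start: (A, Z) = (219, 86).
After α: (215, 84).
After α: (211, 82).
After β⁻: (211, 83).
After α: (207, 81).
After β⁻: (207, 82).
Z = 82 is lead.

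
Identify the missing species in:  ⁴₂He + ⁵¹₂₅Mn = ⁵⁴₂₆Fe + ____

proton

Conserve mass number: 4 + 51 = 54 + A, so A = 1.
Conserve atomic number: 2 + 25 = 26 + Z, so Z = 1.
A = 1 and Z = 1 is ¹₁H — a proton.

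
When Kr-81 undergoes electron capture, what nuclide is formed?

Electron capture: mass number changes by +0, atomic number by -1.
A: 81 = 81; Z: 36 − 1 = 35.
Z = 35 is bromine, so the daughter is Br-81.

Br-81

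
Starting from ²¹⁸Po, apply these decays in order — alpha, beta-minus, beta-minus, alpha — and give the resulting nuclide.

Start: (A, Z) = (218, 84).
After α: (214, 82).
After β⁻: (214, 83).
After β⁻: (214, 84).
After α: (210, 82).
Z = 82 is lead.

Pb-210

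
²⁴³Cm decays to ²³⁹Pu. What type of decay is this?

ΔA = 239 − 243 = -4; ΔZ = 94 − 96 = -2.
A drops by 4 and Z drops by 2 — the signature of alpha emission.

alpha decay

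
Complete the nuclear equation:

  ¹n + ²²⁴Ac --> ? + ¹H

Ra-224

Conserve mass number: 1 + 224 = A + 1, so A = 224.
Conserve atomic number: 0 + 89 = Z + 1, so Z = 88.
Z = 88 is radium, so the species is ²²⁴Ra.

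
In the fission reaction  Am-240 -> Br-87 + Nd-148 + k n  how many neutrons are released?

5

Conserve mass number: 240 = 87 + 148 + k, so k = 240 − 235 = 5.
Check atomic number: 95 = 35 + 60 + 0 = 95. ✓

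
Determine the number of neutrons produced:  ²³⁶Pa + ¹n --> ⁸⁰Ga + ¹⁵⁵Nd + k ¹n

2

Conserve mass number: 237 = 80 + 155 + k, so k = 237 − 235 = 2.
Check atomic number: 91 = 31 + 60 + 0 = 91. ✓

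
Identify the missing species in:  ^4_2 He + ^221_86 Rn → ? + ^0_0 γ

Ra-225

Conserve mass number: 4 + 221 = A + 0, so A = 225.
Conserve atomic number: 2 + 86 = Z + 0, so Z = 88.
Z = 88 is radium, so the species is ^225_88 Ra.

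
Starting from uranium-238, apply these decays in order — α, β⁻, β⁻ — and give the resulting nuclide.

U-234

Start: (A, Z) = (238, 92).
After α: (234, 90).
After β⁻: (234, 91).
After β⁻: (234, 92).
Z = 92 is uranium.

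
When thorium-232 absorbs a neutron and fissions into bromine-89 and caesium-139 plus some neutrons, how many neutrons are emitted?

5

Conserve mass number: 233 = 89 + 139 + k, so k = 233 − 228 = 5.
Check atomic number: 90 = 35 + 55 + 0 = 90. ✓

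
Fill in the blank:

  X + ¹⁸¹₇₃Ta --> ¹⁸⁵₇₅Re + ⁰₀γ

alpha particle

Conserve mass number: A + 181 = 185 + 0, so A = 4.
Conserve atomic number: Z + 73 = 75 + 0, so Z = 2.
A = 4 and Z = 2 is ⁴₂He — an alpha particle.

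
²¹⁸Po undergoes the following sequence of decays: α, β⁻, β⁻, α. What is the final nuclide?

Start: (A, Z) = (218, 84).
After α: (214, 82).
After β⁻: (214, 83).
After β⁻: (214, 84).
After α: (210, 82).
Z = 82 is lead.

Pb-210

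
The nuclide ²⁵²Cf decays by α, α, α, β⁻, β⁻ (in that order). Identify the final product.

Pu-240

Start: (A, Z) = (252, 98).
After α: (248, 96).
After α: (244, 94).
After α: (240, 92).
After β⁻: (240, 93).
After β⁻: (240, 94).
Z = 94 is plutonium.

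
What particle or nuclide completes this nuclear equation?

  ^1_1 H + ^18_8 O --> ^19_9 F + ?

gamma ray

Conserve mass number: 1 + 18 = 19 + A, so A = 0.
Conserve atomic number: 1 + 8 = 9 + Z, so Z = 0.
A = 0 and Z = 0 is ^0_0 γ — a gamma ray.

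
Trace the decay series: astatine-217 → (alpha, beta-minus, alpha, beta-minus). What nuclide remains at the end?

Start: (A, Z) = (217, 85).
After α: (213, 83).
After β⁻: (213, 84).
After α: (209, 82).
After β⁻: (209, 83).
Z = 83 is bismuth.

Bi-209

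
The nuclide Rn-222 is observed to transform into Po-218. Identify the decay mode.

ΔA = 218 − 222 = -4; ΔZ = 84 − 86 = -2.
A drops by 4 and Z drops by 2 — the signature of alpha emission.

alpha decay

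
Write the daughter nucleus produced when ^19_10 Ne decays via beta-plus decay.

F-19

Beta-plus decay: mass number changes by +0, atomic number by -1.
A: 19 = 19; Z: 10 − 1 = 9.
Z = 9 is fluorine, so the daughter is ^19_9 F.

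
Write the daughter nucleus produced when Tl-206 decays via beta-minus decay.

Pb-206

Beta-minus decay: mass number changes by +0, atomic number by +1.
A: 206 = 206; Z: 81 + 1 = 82.
Z = 82 is lead, so the daughter is Pb-206.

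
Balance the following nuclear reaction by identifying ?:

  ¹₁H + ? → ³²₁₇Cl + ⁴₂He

Conserve mass number: 1 + A = 32 + 4, so A = 35.
Conserve atomic number: 1 + Z = 17 + 2, so Z = 18.
Z = 18 is argon, so the species is ³⁵₁₈Ar.

Ar-35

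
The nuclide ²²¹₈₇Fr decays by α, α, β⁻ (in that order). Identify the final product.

Start: (A, Z) = (221, 87).
After α: (217, 85).
After α: (213, 83).
After β⁻: (213, 84).
Z = 84 is polonium.

Po-213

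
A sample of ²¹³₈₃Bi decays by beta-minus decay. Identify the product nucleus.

Po-213

Beta-minus decay: mass number changes by +0, atomic number by +1.
A: 213 = 213; Z: 83 + 1 = 84.
Z = 84 is polonium, so the daughter is ²¹³₈₄Po.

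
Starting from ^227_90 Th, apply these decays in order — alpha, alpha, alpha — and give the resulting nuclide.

Po-215

Start: (A, Z) = (227, 90).
After α: (223, 88).
After α: (219, 86).
After α: (215, 84).
Z = 84 is polonium.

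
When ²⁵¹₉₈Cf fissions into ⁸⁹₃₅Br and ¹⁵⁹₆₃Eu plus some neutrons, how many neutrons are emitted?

3

Conserve mass number: 251 = 89 + 159 + k, so k = 251 − 248 = 3.
Check atomic number: 98 = 35 + 63 + 0 = 98. ✓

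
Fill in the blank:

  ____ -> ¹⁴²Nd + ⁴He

Conserve mass number: A = 142 + 4, so A = 146.
Conserve atomic number: Z = 60 + 2, so Z = 62.
Z = 62 is samarium, so the species is ¹⁴⁶Sm.

Sm-146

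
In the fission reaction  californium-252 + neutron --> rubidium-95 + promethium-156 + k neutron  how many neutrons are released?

Conserve mass number: 253 = 95 + 156 + k, so k = 253 − 251 = 2.
Check atomic number: 98 = 37 + 61 + 0 = 98. ✓

2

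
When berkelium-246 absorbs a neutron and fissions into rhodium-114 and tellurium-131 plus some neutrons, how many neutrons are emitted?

Conserve mass number: 247 = 114 + 131 + k, so k = 247 − 245 = 2.
Check atomic number: 97 = 45 + 52 + 0 = 97. ✓

2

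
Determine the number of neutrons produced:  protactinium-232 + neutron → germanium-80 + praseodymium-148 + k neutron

5

Conserve mass number: 233 = 80 + 148 + k, so k = 233 − 228 = 5.
Check atomic number: 91 = 32 + 59 + 0 = 91. ✓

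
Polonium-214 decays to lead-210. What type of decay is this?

alpha decay

ΔA = 210 − 214 = -4; ΔZ = 82 − 84 = -2.
A drops by 4 and Z drops by 2 — the signature of alpha emission.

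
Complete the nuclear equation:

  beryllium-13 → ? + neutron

Be-12

Conserve mass number: 13 = A + 1, so A = 12.
Conserve atomic number: 4 = Z + 0, so Z = 4.
Z = 4 is beryllium, so the species is beryllium-12.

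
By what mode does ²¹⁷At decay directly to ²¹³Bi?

ΔA = 213 − 217 = -4; ΔZ = 83 − 85 = -2.
A drops by 4 and Z drops by 2 — the signature of alpha emission.

alpha decay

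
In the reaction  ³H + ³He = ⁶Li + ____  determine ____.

Conserve mass number: 3 + 3 = 6 + A, so A = 0.
Conserve atomic number: 1 + 2 = 3 + Z, so Z = 0.
A = 0 and Z = 0 is γ — a gamma ray.

gamma ray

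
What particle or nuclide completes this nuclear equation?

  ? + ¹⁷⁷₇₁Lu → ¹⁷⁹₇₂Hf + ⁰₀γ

Conserve mass number: A + 177 = 179 + 0, so A = 2.
Conserve atomic number: Z + 71 = 72 + 0, so Z = 1.
A = 2 and Z = 1 is ²₁H — a deuteron.

deuteron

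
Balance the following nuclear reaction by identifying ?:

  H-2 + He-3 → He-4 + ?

proton

Conserve mass number: 2 + 3 = 4 + A, so A = 1.
Conserve atomic number: 1 + 2 = 2 + Z, so Z = 1.
A = 1 and Z = 1 is H-1 — a proton.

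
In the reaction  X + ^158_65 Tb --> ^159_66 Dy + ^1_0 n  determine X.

Conserve mass number: A + 158 = 159 + 1, so A = 2.
Conserve atomic number: Z + 65 = 66 + 0, so Z = 1.
A = 2 and Z = 1 is ^2_1 H — a deuteron.

deuteron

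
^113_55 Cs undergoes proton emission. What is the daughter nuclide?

Proton emission: mass number changes by -1, atomic number by -1.
A: 113 − 1 = 112; Z: 55 − 1 = 54.
Z = 54 is xenon, so the daughter is ^112_54 Xe.

Xe-112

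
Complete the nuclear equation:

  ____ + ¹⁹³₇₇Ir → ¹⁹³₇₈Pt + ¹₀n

Conserve mass number: A + 193 = 193 + 1, so A = 1.
Conserve atomic number: Z + 77 = 78 + 0, so Z = 1.
A = 1 and Z = 1 is ¹₁H — a proton.

proton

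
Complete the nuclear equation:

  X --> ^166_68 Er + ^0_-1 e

Conserve mass number: A = 166 + 0, so A = 166.
Conserve atomic number: Z = 68 − 1, so Z = 67.
Z = 67 is holmium, so the species is ^166_67 Ho.

Ho-166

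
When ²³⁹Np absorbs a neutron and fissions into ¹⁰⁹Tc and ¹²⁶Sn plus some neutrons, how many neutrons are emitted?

Conserve mass number: 240 = 109 + 126 + k, so k = 240 − 235 = 5.
Check atomic number: 93 = 43 + 50 + 0 = 93. ✓

5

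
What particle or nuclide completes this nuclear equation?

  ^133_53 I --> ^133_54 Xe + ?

beta-minus particle

Conserve mass number: 133 = 133 + A, so A = 0.
Conserve atomic number: 53 = 54 + Z, so Z = -1.
A = 0 and Z = -1 is ^0_-1 e — a beta-minus particle.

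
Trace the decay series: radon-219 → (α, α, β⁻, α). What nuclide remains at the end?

Tl-207

Start: (A, Z) = (219, 86).
After α: (215, 84).
After α: (211, 82).
After β⁻: (211, 83).
After α: (207, 81).
Z = 81 is thallium.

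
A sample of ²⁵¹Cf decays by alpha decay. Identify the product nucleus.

Alpha decay: mass number changes by -4, atomic number by -2.
A: 251 − 4 = 247; Z: 98 − 2 = 96.
Z = 96 is curium, so the daughter is ²⁴⁷Cm.

Cm-247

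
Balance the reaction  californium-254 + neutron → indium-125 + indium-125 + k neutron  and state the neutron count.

5

Conserve mass number: 255 = 125 + 125 + k, so k = 255 − 250 = 5.
Check atomic number: 98 = 49 + 49 + 0 = 98. ✓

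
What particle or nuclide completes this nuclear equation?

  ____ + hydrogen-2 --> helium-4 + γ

deuteron

Conserve mass number: A + 2 = 4 + 0, so A = 2.
Conserve atomic number: Z + 1 = 2 + 0, so Z = 1.
A = 2 and Z = 1 is hydrogen-2 — a deuteron.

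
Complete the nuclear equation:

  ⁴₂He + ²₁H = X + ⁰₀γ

Conserve mass number: 4 + 2 = A + 0, so A = 6.
Conserve atomic number: 2 + 1 = Z + 0, so Z = 3.
Z = 3 is lithium, so the species is ⁶₃Li.

Li-6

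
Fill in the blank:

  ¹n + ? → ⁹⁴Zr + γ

Conserve mass number: 1 + A = 94 + 0, so A = 93.
Conserve atomic number: 0 + Z = 40 + 0, so Z = 40.
Z = 40 is zirconium, so the species is ⁹³Zr.

Zr-93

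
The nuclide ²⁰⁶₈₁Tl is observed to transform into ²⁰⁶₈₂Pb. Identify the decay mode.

beta-minus decay

ΔA = 206 − 206 = 0; ΔZ = 82 − 81 = +1.
A is unchanged and Z rises by 1 — a neutron has become a proton (β⁻ decay).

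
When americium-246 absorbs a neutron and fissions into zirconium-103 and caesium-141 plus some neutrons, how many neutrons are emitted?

3

Conserve mass number: 247 = 103 + 141 + k, so k = 247 − 244 = 3.
Check atomic number: 95 = 40 + 55 + 0 = 95. ✓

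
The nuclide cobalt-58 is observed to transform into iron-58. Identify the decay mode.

ΔA = 58 − 58 = 0; ΔZ = 26 − 27 = -1.
A is unchanged and Z drops by 1 — a proton has become a neutron (β⁺ emission or electron capture).

beta-plus decay or electron capture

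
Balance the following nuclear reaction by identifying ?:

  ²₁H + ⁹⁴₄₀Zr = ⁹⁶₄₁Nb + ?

gamma ray

Conserve mass number: 2 + 94 = 96 + A, so A = 0.
Conserve atomic number: 1 + 40 = 41 + Z, so Z = 0.
A = 0 and Z = 0 is ⁰₀γ — a gamma ray.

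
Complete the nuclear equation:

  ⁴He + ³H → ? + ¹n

Li-6

Conserve mass number: 4 + 3 = A + 1, so A = 6.
Conserve atomic number: 2 + 1 = Z + 0, so Z = 3.
Z = 3 is lithium, so the species is ⁶Li.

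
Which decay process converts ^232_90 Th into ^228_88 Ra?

ΔA = 228 − 232 = -4; ΔZ = 88 − 90 = -2.
A drops by 4 and Z drops by 2 — the signature of alpha emission.

alpha decay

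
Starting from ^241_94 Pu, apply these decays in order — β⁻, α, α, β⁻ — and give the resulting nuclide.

U-233

Start: (A, Z) = (241, 94).
After β⁻: (241, 95).
After α: (237, 93).
After α: (233, 91).
After β⁻: (233, 92).
Z = 92 is uranium.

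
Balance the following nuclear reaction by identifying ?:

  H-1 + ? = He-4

triton

Conserve mass number: 1 + A = 4, so A = 3.
Conserve atomic number: 1 + Z = 2, so Z = 1.
A = 3 and Z = 1 is H-3 — a triton.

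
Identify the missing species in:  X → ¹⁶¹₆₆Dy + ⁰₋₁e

Tb-161

Conserve mass number: A = 161 + 0, so A = 161.
Conserve atomic number: Z = 66 − 1, so Z = 65.
Z = 65 is terbium, so the species is ¹⁶¹₆₅Tb.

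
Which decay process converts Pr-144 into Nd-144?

beta-minus decay

ΔA = 144 − 144 = 0; ΔZ = 60 − 59 = +1.
A is unchanged and Z rises by 1 — a neutron has become a proton (β⁻ decay).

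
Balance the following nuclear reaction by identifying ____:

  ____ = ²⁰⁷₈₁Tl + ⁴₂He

Conserve mass number: A = 207 + 4, so A = 211.
Conserve atomic number: Z = 81 + 2, so Z = 83.
Z = 83 is bismuth, so the species is ²¹¹₈₃Bi.

Bi-211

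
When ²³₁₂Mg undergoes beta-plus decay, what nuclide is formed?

Beta-plus decay: mass number changes by +0, atomic number by -1.
A: 23 = 23; Z: 12 − 1 = 11.
Z = 11 is sodium, so the daughter is ²³₁₁Na.

Na-23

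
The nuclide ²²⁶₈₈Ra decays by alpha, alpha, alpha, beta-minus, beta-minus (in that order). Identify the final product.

Po-214

Start: (A, Z) = (226, 88).
After α: (222, 86).
After α: (218, 84).
After α: (214, 82).
After β⁻: (214, 83).
After β⁻: (214, 84).
Z = 84 is polonium.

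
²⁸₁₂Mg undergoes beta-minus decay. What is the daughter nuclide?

Al-28

Beta-minus decay: mass number changes by +0, atomic number by +1.
A: 28 = 28; Z: 12 + 1 = 13.
Z = 13 is aluminium, so the daughter is ²⁸₁₃Al.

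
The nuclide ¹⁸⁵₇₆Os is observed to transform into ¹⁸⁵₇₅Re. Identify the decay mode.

ΔA = 185 − 185 = 0; ΔZ = 75 − 76 = -1.
A is unchanged and Z drops by 1 — a proton has become a neutron (β⁺ emission or electron capture).

beta-plus decay or electron capture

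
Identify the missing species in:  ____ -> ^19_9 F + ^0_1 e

Ne-19

Conserve mass number: A = 19 + 0, so A = 19.
Conserve atomic number: Z = 9 + 1, so Z = 10.
Z = 10 is neon, so the species is ^19_10 Ne.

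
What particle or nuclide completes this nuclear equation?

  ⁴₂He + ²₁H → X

Li-6

Conserve mass number: 4 + 2 = A, so A = 6.
Conserve atomic number: 2 + 1 = Z, so Z = 3.
Z = 3 is lithium, so the species is ⁶₃Li.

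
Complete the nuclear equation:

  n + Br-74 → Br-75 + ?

gamma ray

Conserve mass number: 1 + 74 = 75 + A, so A = 0.
Conserve atomic number: 0 + 35 = 35 + Z, so Z = 0.
A = 0 and Z = 0 is γ — a gamma ray.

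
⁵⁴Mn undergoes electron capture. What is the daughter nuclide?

Cr-54

Electron capture: mass number changes by +0, atomic number by -1.
A: 54 = 54; Z: 25 − 1 = 24.
Z = 24 is chromium, so the daughter is ⁵⁴Cr.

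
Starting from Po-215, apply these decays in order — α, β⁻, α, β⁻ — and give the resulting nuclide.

Pb-207

Start: (A, Z) = (215, 84).
After α: (211, 82).
After β⁻: (211, 83).
After α: (207, 81).
After β⁻: (207, 82).
Z = 82 is lead.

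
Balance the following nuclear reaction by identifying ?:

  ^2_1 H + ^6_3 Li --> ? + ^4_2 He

Conserve mass number: 2 + 6 = A + 4, so A = 4.
Conserve atomic number: 1 + 3 = Z + 2, so Z = 2.
A = 4 and Z = 2 is ^4_2 He — an alpha particle.

He-4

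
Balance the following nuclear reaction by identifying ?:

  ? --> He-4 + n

He-5

Conserve mass number: A = 4 + 1, so A = 5.
Conserve atomic number: Z = 2 + 0, so Z = 2.
Z = 2 is helium, so the species is He-5.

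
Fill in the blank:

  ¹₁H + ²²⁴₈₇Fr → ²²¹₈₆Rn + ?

alpha particle

Conserve mass number: 1 + 224 = 221 + A, so A = 4.
Conserve atomic number: 1 + 87 = 86 + Z, so Z = 2.
A = 4 and Z = 2 is ⁴₂He — an alpha particle.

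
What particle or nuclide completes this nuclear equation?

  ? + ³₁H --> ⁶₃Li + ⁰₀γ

Conserve mass number: A + 3 = 6 + 0, so A = 3.
Conserve atomic number: Z + 1 = 3 + 0, so Z = 2.
Z = 2 is helium, so the species is ³₂He.

He-3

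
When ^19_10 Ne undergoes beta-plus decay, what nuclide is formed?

Beta-plus decay: mass number changes by +0, atomic number by -1.
A: 19 = 19; Z: 10 − 1 = 9.
Z = 9 is fluorine, so the daughter is ^19_9 F.

F-19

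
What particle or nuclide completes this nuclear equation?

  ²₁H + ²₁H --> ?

Conserve mass number: 2 + 2 = A, so A = 4.
Conserve atomic number: 1 + 1 = Z, so Z = 2.
A = 4 and Z = 2 is ⁴₂He — an alpha particle.

He-4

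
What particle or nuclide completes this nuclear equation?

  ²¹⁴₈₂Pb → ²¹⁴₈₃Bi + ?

Conserve mass number: 214 = 214 + A, so A = 0.
Conserve atomic number: 82 = 83 + Z, so Z = -1.
A = 0 and Z = -1 is ⁰₋₁e — a beta-minus particle.

beta-minus particle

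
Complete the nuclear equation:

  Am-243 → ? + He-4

Conserve mass number: 243 = A + 4, so A = 239.
Conserve atomic number: 95 = Z + 2, so Z = 93.
Z = 93 is neptunium, so the species is Np-239.

Np-239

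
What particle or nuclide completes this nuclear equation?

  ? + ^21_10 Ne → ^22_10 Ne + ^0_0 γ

neutron

Conserve mass number: A + 21 = 22 + 0, so A = 1.
Conserve atomic number: Z + 10 = 10 + 0, so Z = 0.
A = 1 and Z = 0 is ^1_0 n — a neutron.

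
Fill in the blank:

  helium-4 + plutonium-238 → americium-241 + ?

proton

Conserve mass number: 4 + 238 = 241 + A, so A = 1.
Conserve atomic number: 2 + 94 = 95 + Z, so Z = 1.
A = 1 and Z = 1 is hydrogen-1 — a proton.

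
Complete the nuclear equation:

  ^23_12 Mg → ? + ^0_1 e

Conserve mass number: 23 = A + 0, so A = 23.
Conserve atomic number: 12 = Z + 1, so Z = 11.
Z = 11 is sodium, so the species is ^23_11 Na.

Na-23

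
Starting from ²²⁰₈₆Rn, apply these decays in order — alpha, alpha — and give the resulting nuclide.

Start: (A, Z) = (220, 86).
After α: (216, 84).
After α: (212, 82).
Z = 82 is lead.

Pb-212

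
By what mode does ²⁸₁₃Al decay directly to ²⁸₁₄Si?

beta-minus decay

ΔA = 28 − 28 = 0; ΔZ = 14 − 13 = +1.
A is unchanged and Z rises by 1 — a neutron has become a proton (β⁻ decay).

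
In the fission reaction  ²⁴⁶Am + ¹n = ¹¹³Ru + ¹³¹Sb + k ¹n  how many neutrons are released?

3

Conserve mass number: 247 = 113 + 131 + k, so k = 247 − 244 = 3.
Check atomic number: 95 = 44 + 51 + 0 = 95. ✓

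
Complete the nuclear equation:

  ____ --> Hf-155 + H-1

Conserve mass number: A = 155 + 1, so A = 156.
Conserve atomic number: Z = 72 + 1, so Z = 73.
Z = 73 is tantalum, so the species is Ta-156.

Ta-156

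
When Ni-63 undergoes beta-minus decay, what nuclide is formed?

Beta-minus decay: mass number changes by +0, atomic number by +1.
A: 63 = 63; Z: 28 + 1 = 29.
Z = 29 is copper, so the daughter is Cu-63.

Cu-63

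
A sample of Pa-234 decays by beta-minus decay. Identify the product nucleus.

U-234

Beta-minus decay: mass number changes by +0, atomic number by +1.
A: 234 = 234; Z: 91 + 1 = 92.
Z = 92 is uranium, so the daughter is U-234.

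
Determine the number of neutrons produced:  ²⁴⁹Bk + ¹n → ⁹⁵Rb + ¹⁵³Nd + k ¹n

2

Conserve mass number: 250 = 95 + 153 + k, so k = 250 − 248 = 2.
Check atomic number: 97 = 37 + 60 + 0 = 97. ✓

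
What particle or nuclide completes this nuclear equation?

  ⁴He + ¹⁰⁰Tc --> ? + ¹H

Ru-103

Conserve mass number: 4 + 100 = A + 1, so A = 103.
Conserve atomic number: 2 + 43 = Z + 1, so Z = 44.
Z = 44 is ruthenium, so the species is ¹⁰³Ru.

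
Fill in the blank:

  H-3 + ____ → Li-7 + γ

Conserve mass number: 3 + A = 7 + 0, so A = 4.
Conserve atomic number: 1 + Z = 3 + 0, so Z = 2.
A = 4 and Z = 2 is He-4 — an alpha particle.

alpha particle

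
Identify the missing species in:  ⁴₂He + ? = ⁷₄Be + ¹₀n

alpha particle

Conserve mass number: 4 + A = 7 + 1, so A = 4.
Conserve atomic number: 2 + Z = 4 + 0, so Z = 2.
A = 4 and Z = 2 is ⁴₂He — an alpha particle.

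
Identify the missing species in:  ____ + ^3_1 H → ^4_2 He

proton

Conserve mass number: A + 3 = 4, so A = 1.
Conserve atomic number: Z + 1 = 2, so Z = 1.
A = 1 and Z = 1 is ^1_1 H — a proton.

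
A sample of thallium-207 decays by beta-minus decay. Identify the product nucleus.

Pb-207

Beta-minus decay: mass number changes by +0, atomic number by +1.
A: 207 = 207; Z: 81 + 1 = 82.
Z = 82 is lead, so the daughter is lead-207.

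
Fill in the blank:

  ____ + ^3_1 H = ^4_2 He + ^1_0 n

deuteron

Conserve mass number: A + 3 = 4 + 1, so A = 2.
Conserve atomic number: Z + 1 = 2 + 0, so Z = 1.
A = 2 and Z = 1 is ^2_1 H — a deuteron.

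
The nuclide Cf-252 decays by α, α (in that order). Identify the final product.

Pu-244

Start: (A, Z) = (252, 98).
After α: (248, 96).
After α: (244, 94).
Z = 94 is plutonium.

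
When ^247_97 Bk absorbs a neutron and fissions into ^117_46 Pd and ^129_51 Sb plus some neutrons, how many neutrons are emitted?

2

Conserve mass number: 248 = 117 + 129 + k, so k = 248 − 246 = 2.
Check atomic number: 97 = 46 + 51 + 0 = 97. ✓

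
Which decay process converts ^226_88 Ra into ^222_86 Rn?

alpha decay

ΔA = 222 − 226 = -4; ΔZ = 86 − 88 = -2.
A drops by 4 and Z drops by 2 — the signature of alpha emission.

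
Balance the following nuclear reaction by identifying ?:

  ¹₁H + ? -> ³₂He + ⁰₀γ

deuteron

Conserve mass number: 1 + A = 3 + 0, so A = 2.
Conserve atomic number: 1 + Z = 2 + 0, so Z = 1.
A = 2 and Z = 1 is ²₁H — a deuteron.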